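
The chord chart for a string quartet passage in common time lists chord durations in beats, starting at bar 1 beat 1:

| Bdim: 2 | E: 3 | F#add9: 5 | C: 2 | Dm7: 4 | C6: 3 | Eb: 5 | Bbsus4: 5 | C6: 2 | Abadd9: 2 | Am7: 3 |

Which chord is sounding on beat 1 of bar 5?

Beat 1 of bar 5 is beat (5−1)×4 + 1 = 17 overall.
Running totals: Bdim ends at 2, E ends at 5, F#add9 ends at 10, C ends at 12, Dm7 ends at 16, C6 ends at 19.
Beat 17 falls within C6.

C6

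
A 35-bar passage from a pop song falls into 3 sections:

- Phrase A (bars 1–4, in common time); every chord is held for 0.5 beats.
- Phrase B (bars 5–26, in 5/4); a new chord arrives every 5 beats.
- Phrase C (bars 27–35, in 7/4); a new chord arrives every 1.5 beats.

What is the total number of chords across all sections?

96 chords

A has 16 beats and chords last 0.5 each, so 32 chords.
B has 110 beats and chords last 5 each, so 22 chords.
C has 63 beats and chords last 1.5 each, so 42 chords.
Total: 32 + 22 + 42 = 96.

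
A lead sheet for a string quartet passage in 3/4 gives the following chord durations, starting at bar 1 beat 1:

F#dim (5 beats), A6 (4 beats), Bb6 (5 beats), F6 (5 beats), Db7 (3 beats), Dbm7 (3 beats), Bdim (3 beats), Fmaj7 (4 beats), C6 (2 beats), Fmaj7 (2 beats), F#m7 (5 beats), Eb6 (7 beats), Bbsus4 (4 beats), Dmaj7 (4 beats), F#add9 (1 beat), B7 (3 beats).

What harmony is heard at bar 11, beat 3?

C6

Beat 3 of bar 11 is beat (11−1)×3 + 3 = 33 overall.
Running totals: F#dim ends at 5, A6 ends at 9, Bb6 ends at 14, F6 ends at 19, Db7 ends at 22, Dbm7 ends at 25, Bdim ends at 28, Fmaj7 ends at 32, C6 ends at 34.
Beat 33 falls within C6.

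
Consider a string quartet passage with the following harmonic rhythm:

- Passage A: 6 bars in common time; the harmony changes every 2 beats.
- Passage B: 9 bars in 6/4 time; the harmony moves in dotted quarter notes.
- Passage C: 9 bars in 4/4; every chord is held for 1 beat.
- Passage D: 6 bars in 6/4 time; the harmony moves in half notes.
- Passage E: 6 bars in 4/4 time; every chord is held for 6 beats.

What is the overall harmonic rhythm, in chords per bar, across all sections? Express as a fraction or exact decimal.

A: 6 × 4 = 24 beats ÷ 2 = 12 chords.
B: 9 × 6 = 54 beats ÷ 1.5 = 36 chords.
C: 9 × 4 = 36 beats ÷ 1 = 36 chords.
D: 6 × 6 = 36 beats ÷ 2 = 18 chords.
E: 6 × 4 = 24 beats ÷ 6 = 4 chords.
Overall: 106 chords over 36 bars → 106/36 = 53/18 chords per bar.

53/18 chords per bar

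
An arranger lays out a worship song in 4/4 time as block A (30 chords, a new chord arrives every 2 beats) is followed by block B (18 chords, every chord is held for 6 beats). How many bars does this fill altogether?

A: 30 × 2 = 60 beats = 15 bars.
B: 18 × 6 = 108 beats = 27 bars.
Total: 15 + 27 = 42 bars.

42 bars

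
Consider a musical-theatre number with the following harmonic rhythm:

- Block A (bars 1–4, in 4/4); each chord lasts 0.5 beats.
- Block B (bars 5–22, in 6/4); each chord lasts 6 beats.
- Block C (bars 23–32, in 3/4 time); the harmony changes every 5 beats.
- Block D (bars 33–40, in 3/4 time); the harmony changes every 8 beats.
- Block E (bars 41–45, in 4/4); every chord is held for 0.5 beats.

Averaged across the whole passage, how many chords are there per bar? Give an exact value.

2.2 chords per bar

A: 4 × 4 = 16 beats ÷ 0.5 = 32 chords.
B: 18 × 6 = 108 beats ÷ 6 = 18 chords.
C: 10 × 3 = 30 beats ÷ 5 = 6 chords.
D: 8 × 3 = 24 beats ÷ 8 = 3 chords.
E: 5 × 4 = 20 beats ÷ 0.5 = 40 chords.
Overall: 99 chords over 45 bars → 99/45 = 2.2 chords per bar.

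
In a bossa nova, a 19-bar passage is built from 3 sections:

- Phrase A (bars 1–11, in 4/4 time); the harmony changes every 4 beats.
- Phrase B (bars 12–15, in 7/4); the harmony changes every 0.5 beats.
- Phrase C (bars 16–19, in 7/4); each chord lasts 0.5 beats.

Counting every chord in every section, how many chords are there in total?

123 chords

A: 11 bars × 4 beats = 44 beats; 4 beats/chord → 11 chords.
B: 4 bars × 7 beats = 28 beats; 0.5 beats/chord → 56 chords.
C: 4 bars × 7 beats = 28 beats; 0.5 beats/chord → 56 chords.
Total: 11 + 56 + 56 = 123.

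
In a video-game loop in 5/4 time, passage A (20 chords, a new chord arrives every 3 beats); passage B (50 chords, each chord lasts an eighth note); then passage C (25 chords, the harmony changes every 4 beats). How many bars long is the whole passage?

A: 20 × 3 = 60 beats = 12 bars.
B: 50 × 0.5 = 25 beats = 5 bars.
C: 25 × 4 = 100 beats = 20 bars.
Total: 12 + 5 + 20 = 37 bars.

37 bars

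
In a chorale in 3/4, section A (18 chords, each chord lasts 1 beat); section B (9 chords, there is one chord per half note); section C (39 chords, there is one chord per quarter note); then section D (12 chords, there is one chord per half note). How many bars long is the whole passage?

A: 18 × 1 = 18 beats = 6 bars.
B: 9 × 2 = 18 beats = 6 bars.
C: 39 × 1 = 39 beats = 13 bars.
D: 12 × 2 = 24 beats = 8 bars.
Total: 6 + 6 + 13 + 8 = 33 bars.

33 bars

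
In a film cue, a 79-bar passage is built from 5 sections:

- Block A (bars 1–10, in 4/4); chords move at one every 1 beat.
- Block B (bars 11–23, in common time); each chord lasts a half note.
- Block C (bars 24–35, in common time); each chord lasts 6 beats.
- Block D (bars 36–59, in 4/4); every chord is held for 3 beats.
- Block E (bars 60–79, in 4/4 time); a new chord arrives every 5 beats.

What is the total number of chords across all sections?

A has 40 beats and chords last 1 each, so 40 chords.
B has 52 beats and chords last 2 each, so 26 chords.
C has 48 beats and chords last 6 each, so 8 chords.
D has 96 beats and chords last 3 each, so 32 chords.
E has 80 beats and chords last 5 each, so 16 chords.
Total: 40 + 26 + 8 + 32 + 16 = 122.

122 chords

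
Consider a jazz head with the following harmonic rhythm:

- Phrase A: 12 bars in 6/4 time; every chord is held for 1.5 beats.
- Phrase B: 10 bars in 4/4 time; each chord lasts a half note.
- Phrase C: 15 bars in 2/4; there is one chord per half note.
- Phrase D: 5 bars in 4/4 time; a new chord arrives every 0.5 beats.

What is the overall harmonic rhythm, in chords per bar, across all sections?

A: 12 × 6 = 72 beats ÷ 1.5 = 48 chords.
B: 10 × 4 = 40 beats ÷ 2 = 20 chords.
C: 15 × 2 = 30 beats ÷ 2 = 15 chords.
D: 5 × 4 = 20 beats ÷ 0.5 = 40 chords.
Overall: 123 chords over 42 bars → 123/42 = 41/14 chords per bar.

41/14 chords per bar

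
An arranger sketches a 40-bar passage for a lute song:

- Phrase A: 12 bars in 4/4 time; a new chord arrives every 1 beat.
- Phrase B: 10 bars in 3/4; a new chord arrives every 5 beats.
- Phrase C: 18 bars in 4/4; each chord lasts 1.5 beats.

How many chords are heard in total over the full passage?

102 chords

A: 12 bars × 4 beats = 48 beats; 1 beat/chord → 48 chords.
B: 10 bars × 3 beats = 30 beats; 5 beats/chord → 6 chords.
C: 18 bars × 4 beats = 72 beats; 1.5 beats/chord → 48 chords.
Total: 48 + 6 + 48 = 102.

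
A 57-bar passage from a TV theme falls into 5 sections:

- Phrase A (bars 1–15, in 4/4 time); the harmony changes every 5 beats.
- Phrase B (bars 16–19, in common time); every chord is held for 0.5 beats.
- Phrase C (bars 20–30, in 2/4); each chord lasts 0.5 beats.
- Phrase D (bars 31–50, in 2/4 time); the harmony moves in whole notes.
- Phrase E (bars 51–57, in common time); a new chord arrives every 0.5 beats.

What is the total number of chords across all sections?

154 chords

A: 15·4 = 60 beats, 60/5 = 12 chords.
B: 4·4 = 16 beats, 16/0.5 = 32 chords.
C: 11·2 = 22 beats, 22/0.5 = 44 chords.
D: 20·2 = 40 beats, 40/4 = 10 chords.
E: 7·4 = 28 beats, 28/0.5 = 56 chords.
Total: 12 + 32 + 44 + 10 + 56 = 154.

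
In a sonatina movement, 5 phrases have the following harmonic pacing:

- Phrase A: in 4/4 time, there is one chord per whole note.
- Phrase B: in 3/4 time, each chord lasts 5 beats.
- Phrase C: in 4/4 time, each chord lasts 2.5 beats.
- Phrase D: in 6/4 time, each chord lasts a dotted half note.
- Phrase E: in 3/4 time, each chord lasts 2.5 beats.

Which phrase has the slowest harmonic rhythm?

A: 4 beats/bar ÷ 4 beats/chord = 1 chord/bar.
B: 3 beats/bar ÷ 5 beats/chord = 0.6 chords/bar.
C: 4 beats/bar ÷ 2.5 beats/chord = 1.6 chords/bar.
D: 6 beats/bar ÷ 3 beats/chord = 2 chords/bar.
E: 3 beats/bar ÷ 2.5 beats/chord = 1.2 chords/bar.
Slowest is B at 0.6 chords/bar.

Phrase B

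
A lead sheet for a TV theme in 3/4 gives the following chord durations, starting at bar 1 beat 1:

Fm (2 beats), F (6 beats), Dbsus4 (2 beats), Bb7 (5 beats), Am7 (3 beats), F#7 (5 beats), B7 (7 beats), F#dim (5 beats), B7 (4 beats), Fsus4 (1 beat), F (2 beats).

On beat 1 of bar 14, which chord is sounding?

Fsus4

Beat 1 of bar 14 is beat (14−1)×3 + 1 = 40 overall.
Running totals: Fm ends at 2, F ends at 8, Dbsus4 ends at 10, Bb7 ends at 15, Am7 ends at 18, F#7 ends at 23, B7 ends at 30, F#dim ends at 35, B7 ends at 39, Fsus4 ends at 40.
Beat 40 falls within Fsus4.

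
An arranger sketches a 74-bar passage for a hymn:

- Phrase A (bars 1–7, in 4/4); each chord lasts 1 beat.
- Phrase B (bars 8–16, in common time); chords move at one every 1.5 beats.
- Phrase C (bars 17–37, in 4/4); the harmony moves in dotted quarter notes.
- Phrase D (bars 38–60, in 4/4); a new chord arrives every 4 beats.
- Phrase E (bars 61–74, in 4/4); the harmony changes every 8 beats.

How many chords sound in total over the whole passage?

A: 7 bars × 4 beats = 28 beats; 1 beat/chord → 28 chords.
B: 9 bars × 4 beats = 36 beats; 1.5 beats/chord → 24 chords.
C: 21 bars × 4 beats = 84 beats; 1.5 beats/chord → 56 chords.
D: 23 bars × 4 beats = 92 beats; 4 beats/chord → 23 chords.
E: 14 bars × 4 beats = 56 beats; 8 beats/chord → 7 chords.
Total: 28 + 24 + 56 + 23 + 7 = 138.

138 chords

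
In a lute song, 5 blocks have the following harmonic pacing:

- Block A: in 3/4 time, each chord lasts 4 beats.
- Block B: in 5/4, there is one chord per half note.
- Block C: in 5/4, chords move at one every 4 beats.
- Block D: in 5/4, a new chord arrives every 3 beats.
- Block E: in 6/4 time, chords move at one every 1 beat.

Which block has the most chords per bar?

Block E

A: 3 beats/bar ÷ 4 beats/chord = 0.75 chords/bar.
B: 5 beats/bar ÷ 2 beats/chord = 2.5 chords/bar.
C: 5 beats/bar ÷ 4 beats/chord = 1.25 chords/bar.
D: 5 beats/bar ÷ 3 beats/chord = 5/3 chords/bar.
E: 6 beats/bar ÷ 1 beat/chord = 6 chords/bar.
Fastest is E at 6 chords/bar.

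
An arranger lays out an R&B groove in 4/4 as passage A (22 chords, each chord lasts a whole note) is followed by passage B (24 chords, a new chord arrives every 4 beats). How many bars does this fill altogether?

46 bars

A: 22 × 4 = 88 beats = 22 bars.
B: 24 × 4 = 96 beats = 24 bars.
Total: 22 + 24 = 46 bars.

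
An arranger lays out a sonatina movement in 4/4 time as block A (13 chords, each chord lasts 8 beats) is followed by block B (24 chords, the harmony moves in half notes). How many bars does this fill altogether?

A: 13 × 8 = 104 beats = 26 bars.
B: 24 × 2 = 48 beats = 12 bars.
Total: 26 + 12 = 38 bars.

38 bars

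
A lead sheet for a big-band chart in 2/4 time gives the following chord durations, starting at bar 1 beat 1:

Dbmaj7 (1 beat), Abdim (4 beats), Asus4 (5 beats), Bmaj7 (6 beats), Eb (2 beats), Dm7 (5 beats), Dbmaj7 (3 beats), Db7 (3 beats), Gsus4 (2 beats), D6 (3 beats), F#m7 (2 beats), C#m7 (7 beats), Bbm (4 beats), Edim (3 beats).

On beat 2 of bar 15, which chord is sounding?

Beat 2 of bar 15 is beat (15−1)×2 + 2 = 30 overall.
Running totals: Dbmaj7 ends at 1, Abdim ends at 5, Asus4 ends at 10, Bmaj7 ends at 16, Eb ends at 18, Dm7 ends at 23, Dbmaj7 ends at 26, Db7 ends at 29, Gsus4 ends at 31.
Beat 30 falls within Gsus4.

Gsus4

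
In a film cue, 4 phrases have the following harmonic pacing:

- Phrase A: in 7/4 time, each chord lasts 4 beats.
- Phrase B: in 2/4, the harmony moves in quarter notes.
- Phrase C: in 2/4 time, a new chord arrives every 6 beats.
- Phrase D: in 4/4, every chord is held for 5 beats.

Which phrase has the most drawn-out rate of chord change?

Phrase C

A: 7/4 = 1.75 chords/bar.
B: 2/1 = 2 chords/bar.
C: 2/6 = 1/3 chords/bar.
D: 4/5 = 0.8 chords/bar.
Slowest is C at 1/3 chords/bar.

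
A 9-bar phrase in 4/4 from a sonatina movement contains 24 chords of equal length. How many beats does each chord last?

1.5 beats

9 bars × 4 beats/bar = 36 beats total.
36 beats ÷ 24 chords = 1.5 beats per chord.
(That is a dotted quarter note.)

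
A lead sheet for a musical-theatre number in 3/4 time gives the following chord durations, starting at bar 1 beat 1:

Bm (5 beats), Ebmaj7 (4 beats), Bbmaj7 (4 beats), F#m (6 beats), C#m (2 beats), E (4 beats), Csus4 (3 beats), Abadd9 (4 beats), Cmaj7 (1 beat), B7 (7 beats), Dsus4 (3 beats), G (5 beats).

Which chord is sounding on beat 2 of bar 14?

Dsus4

Beat 2 of bar 14 is beat (14−1)×3 + 2 = 41 overall.
Running totals: Bm ends at 5, Ebmaj7 ends at 9, Bbmaj7 ends at 13, F#m ends at 19, C#m ends at 21, E ends at 25, Csus4 ends at 28, Abadd9 ends at 32, Cmaj7 ends at 33, B7 ends at 40, Dsus4 ends at 43.
Beat 41 falls within Dsus4.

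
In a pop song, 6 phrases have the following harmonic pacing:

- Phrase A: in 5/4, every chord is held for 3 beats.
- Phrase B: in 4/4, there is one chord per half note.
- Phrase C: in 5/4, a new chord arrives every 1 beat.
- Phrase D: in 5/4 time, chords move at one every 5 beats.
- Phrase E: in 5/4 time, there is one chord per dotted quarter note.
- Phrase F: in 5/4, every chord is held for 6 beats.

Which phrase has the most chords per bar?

A: 5/3 = 5/3 chords/bar.
B: 4/2 = 2 chords/bar.
C: 5/1 = 5 chords/bar.
D: 5/5 = 1 chord/bar.
E: 5/1.5 = 10/3 chords/bar.
F: 5/6 = 5/6 chords/bar.
Fastest is C at 5 chords/bar.

Phrase C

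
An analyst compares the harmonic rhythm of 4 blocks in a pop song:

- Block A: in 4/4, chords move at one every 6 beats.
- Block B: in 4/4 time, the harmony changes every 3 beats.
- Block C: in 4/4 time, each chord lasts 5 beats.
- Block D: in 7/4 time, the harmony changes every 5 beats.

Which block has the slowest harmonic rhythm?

Block A

A: 4/6 = 2/3 chords/bar.
B: 4/3 = 4/3 chords/bar.
C: 4/5 = 0.8 chords/bar.
D: 7/5 = 1.4 chords/bar.
Slowest is A at 2/3 chords/bar.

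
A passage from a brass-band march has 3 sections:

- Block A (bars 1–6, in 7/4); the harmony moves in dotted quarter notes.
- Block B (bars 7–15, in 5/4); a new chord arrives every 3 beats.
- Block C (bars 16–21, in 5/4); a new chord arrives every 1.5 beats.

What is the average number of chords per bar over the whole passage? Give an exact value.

A: 6 × 7 = 42 beats ÷ 1.5 = 28 chords.
B: 9 × 5 = 45 beats ÷ 3 = 15 chords.
C: 6 × 5 = 30 beats ÷ 1.5 = 20 chords.
Overall: 63 chords over 21 bars → 63/21 = 3 chords per bar.

3 chords per bar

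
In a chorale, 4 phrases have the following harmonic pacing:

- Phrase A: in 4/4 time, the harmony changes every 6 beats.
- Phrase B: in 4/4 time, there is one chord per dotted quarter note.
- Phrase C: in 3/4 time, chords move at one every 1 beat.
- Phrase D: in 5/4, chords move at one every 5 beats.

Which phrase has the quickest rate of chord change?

Phrase C

A: 4/6 = 2/3 chords/bar.
B: 4/1.5 = 8/3 chords/bar.
C: 3/1 = 3 chords/bar.
D: 5/5 = 1 chord/bar.
Fastest is C at 3 chords/bar.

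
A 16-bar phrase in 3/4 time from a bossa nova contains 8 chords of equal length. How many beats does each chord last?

16 bars × 3 beats/bar = 48 beats total.
48 beats ÷ 8 chords = 6 beats per chord.

6 beats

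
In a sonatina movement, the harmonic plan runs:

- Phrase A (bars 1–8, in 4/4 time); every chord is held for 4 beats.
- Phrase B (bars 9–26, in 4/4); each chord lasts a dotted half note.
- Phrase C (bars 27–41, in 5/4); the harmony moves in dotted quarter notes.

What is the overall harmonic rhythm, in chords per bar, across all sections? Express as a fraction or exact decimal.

2 chords per bar

A: 8 bars of 4 beats is 32 beats; at 4 beats each that's 8 chords.
B: 18 bars of 4 beats is 72 beats; at 3 beats each that's 24 chords.
C: 15 bars of 5 beats is 75 beats; at 1.5 beats each that's 50 chords.
Overall: 82 chords over 41 bars → 82/41 = 2 chords per bar.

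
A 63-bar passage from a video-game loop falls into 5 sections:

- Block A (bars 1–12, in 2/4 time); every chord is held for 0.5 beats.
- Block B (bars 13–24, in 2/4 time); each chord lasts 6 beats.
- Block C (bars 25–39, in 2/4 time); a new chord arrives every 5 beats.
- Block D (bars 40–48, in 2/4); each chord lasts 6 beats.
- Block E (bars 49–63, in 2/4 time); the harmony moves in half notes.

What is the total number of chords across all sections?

76 chords

A: 12·2 = 24 beats, 24/0.5 = 48 chords.
B: 12·2 = 24 beats, 24/6 = 4 chords.
C: 15·2 = 30 beats, 30/5 = 6 chords.
D: 9·2 = 18 beats, 18/6 = 3 chords.
E: 15·2 = 30 beats, 30/2 = 15 chords.
Total: 48 + 4 + 6 + 3 + 15 = 76.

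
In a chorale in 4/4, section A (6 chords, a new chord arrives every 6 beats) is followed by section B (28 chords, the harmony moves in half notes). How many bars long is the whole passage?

23 bars

A: 6 × 6 = 36 beats = 9 bars.
B: 28 × 2 = 56 beats = 14 bars.
Total: 9 + 14 = 23 bars.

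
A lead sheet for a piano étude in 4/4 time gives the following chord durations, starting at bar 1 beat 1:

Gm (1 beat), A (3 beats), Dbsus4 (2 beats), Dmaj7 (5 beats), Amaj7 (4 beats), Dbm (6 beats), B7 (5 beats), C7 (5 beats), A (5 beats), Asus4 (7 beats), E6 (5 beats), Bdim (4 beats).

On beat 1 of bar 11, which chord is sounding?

Asus4

Beat 1 of bar 11 is beat (11−1)×4 + 1 = 41 overall.
Running totals: Gm ends at 1, A ends at 4, Dbsus4 ends at 6, Dmaj7 ends at 11, Amaj7 ends at 15, Dbm ends at 21, B7 ends at 26, C7 ends at 31, A ends at 36, Asus4 ends at 43.
Beat 41 falls within Asus4.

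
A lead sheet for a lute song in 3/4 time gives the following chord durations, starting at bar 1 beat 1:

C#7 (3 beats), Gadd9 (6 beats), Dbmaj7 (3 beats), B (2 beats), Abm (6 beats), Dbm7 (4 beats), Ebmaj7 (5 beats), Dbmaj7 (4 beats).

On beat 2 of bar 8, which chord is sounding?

Beat 2 of bar 8 is beat (8−1)×3 + 2 = 23 overall.
Running totals: C#7 ends at 3, Gadd9 ends at 9, Dbmaj7 ends at 12, B ends at 14, Abm ends at 20, Dbm7 ends at 24.
Beat 23 falls within Dbm7.

Dbm7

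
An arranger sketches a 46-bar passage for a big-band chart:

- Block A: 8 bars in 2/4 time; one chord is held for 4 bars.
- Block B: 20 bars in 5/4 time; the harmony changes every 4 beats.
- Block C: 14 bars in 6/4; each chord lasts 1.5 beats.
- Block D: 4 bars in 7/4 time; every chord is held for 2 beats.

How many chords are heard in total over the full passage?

A has 16 beats and chords last 8 each, so 2 chords.
B has 100 beats and chords last 4 each, so 25 chords.
C has 84 beats and chords last 1.5 each, so 56 chords.
D has 28 beats and chords last 2 each, so 14 chords.
Total: 2 + 25 + 56 + 14 = 97.

97 chords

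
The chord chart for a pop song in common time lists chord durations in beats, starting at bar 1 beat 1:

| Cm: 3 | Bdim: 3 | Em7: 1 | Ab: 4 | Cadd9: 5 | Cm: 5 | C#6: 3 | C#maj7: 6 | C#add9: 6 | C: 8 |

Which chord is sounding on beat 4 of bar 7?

Beat 4 of bar 7 is beat (7−1)×4 + 4 = 28 overall.
Running totals: Cm ends at 3, Bdim ends at 6, Em7 ends at 7, Ab ends at 11, Cadd9 ends at 16, Cm ends at 21, C#6 ends at 24, C#maj7 ends at 30.
Beat 28 falls within C#maj7.

C#maj7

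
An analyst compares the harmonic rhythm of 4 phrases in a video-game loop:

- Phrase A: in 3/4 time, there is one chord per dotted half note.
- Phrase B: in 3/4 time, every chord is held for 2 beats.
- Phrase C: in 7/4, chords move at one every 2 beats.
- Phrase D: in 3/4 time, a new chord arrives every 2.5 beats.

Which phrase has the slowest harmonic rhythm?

Phrase A

A: 3 beats/bar ÷ 3 beats/chord = 1 chord/bar.
B: 3 beats/bar ÷ 2 beats/chord = 1.5 chords/bar.
C: 7 beats/bar ÷ 2 beats/chord = 3.5 chords/bar.
D: 3 beats/bar ÷ 2.5 beats/chord = 1.2 chords/bar.
Slowest is A at 1 chords/bar.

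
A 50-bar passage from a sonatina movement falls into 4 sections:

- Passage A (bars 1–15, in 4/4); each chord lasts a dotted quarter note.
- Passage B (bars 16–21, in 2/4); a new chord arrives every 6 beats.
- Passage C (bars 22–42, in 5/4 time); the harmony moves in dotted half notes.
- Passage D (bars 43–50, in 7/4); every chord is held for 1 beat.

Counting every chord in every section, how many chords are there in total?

A: 15 bars × 4 beats = 60 beats; 1.5 beats/chord → 40 chords.
B: 6 bars × 2 beats = 12 beats; 6 beats/chord → 2 chords.
C: 21 bars × 5 beats = 105 beats; 3 beats/chord → 35 chords.
D: 8 bars × 7 beats = 56 beats; 1 beat/chord → 56 chords.
Total: 40 + 2 + 35 + 56 = 133.

133 chords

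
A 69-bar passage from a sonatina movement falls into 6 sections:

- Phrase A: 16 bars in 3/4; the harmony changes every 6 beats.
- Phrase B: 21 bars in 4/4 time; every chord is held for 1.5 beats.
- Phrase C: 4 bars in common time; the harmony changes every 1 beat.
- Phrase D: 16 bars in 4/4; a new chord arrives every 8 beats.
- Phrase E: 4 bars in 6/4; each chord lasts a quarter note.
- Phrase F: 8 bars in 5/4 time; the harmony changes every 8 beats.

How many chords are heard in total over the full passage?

117 chords

A has 48 beats and chords last 6 each, so 8 chords.
B has 84 beats and chords last 1.5 each, so 56 chords.
C has 16 beats and chords last 1 each, so 16 chords.
D has 64 beats and chords last 8 each, so 8 chords.
E has 24 beats and chords last 1 each, so 24 chords.
F has 40 beats and chords last 8 each, so 5 chords.
Total: 8 + 56 + 16 + 8 + 24 + 5 = 117.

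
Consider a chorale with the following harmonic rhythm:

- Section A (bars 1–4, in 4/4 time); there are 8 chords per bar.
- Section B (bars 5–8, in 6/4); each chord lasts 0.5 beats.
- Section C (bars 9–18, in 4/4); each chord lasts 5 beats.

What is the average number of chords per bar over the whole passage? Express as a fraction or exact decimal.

A: 4 bars of 4 beats is 16 beats; at 0.5 beats each that's 32 chords.
B: 4 bars of 6 beats is 24 beats; at 0.5 beats each that's 48 chords.
C: 10 bars of 4 beats is 40 beats; at 5 beats each that's 8 chords.
Overall: 88 chords over 18 bars → 88/18 = 44/9 chords per bar.

44/9 chords per bar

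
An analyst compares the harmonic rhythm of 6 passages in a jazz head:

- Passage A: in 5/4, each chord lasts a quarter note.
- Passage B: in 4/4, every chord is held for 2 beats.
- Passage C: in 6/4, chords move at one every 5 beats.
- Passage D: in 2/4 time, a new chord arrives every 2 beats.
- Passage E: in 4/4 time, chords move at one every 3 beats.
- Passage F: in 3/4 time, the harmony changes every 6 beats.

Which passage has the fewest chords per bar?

Passage F

A: each chord is 1 beat in 5/4, so 5 per bar.
B: each chord is 2 beats in 4/4, so 2 per bar.
C: each chord is 5 beats in 6/4, so 1.2 per bar.
D: each chord is 2 beats in 2/4, so 1 per bar.
E: each chord is 3 beats in 4/4, so 4/3 per bar.
F: each chord is 6 beats in 3/4, so 0.5 per bar.
Slowest is F at 0.5 chords/bar.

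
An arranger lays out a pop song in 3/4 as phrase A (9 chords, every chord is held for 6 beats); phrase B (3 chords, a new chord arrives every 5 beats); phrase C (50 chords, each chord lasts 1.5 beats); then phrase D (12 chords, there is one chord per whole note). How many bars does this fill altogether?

A: 9 × 6 = 54 beats = 18 bars.
B: 3 × 5 = 15 beats = 5 bars.
C: 50 × 1.5 = 75 beats = 25 bars.
D: 12 × 4 = 48 beats = 16 bars.
Total: 18 + 5 + 25 + 16 = 64 bars.

64 bars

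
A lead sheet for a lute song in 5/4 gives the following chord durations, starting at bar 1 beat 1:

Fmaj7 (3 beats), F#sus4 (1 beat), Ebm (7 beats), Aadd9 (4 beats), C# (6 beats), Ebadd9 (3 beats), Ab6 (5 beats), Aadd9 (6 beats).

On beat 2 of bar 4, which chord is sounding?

Beat 2 of bar 4 is beat (4−1)×5 + 2 = 17 overall.
Running totals: Fmaj7 ends at 3, F#sus4 ends at 4, Ebm ends at 11, Aadd9 ends at 15, C# ends at 21.
Beat 17 falls within C#.

C#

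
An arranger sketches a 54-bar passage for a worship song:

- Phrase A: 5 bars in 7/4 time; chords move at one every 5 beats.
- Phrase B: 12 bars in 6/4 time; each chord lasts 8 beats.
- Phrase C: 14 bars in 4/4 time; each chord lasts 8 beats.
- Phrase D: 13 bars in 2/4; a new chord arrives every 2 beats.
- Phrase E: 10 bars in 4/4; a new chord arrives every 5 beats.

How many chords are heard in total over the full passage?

44 chords

A: 5·7 = 35 beats, 35/5 = 7 chords.
B: 12·6 = 72 beats, 72/8 = 9 chords.
C: 14·4 = 56 beats, 56/8 = 7 chords.
D: 13·2 = 26 beats, 26/2 = 13 chords.
E: 10·4 = 40 beats, 40/5 = 8 chords.
Total: 7 + 9 + 7 + 13 + 8 = 44.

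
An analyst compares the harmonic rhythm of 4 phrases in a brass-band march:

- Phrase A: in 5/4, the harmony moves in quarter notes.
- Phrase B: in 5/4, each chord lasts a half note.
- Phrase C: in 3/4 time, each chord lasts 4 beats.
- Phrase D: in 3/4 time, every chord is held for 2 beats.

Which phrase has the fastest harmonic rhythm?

A: each chord is 1 beat in 5/4, so 5 per bar.
B: each chord is 2 beats in 5/4, so 2.5 per bar.
C: each chord is 4 beats in 3/4, so 0.75 per bar.
D: each chord is 2 beats in 3/4, so 1.5 per bar.
Fastest is A at 5 chords/bar.

Phrase A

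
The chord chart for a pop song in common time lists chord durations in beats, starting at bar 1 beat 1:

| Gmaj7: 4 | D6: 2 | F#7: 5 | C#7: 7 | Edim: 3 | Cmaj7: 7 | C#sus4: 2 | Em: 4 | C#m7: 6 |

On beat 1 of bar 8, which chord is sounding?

C#sus4

Beat 1 of bar 8 is beat (8−1)×4 + 1 = 29 overall.
Running totals: Gmaj7 ends at 4, D6 ends at 6, F#7 ends at 11, C#7 ends at 18, Edim ends at 21, Cmaj7 ends at 28, C#sus4 ends at 30.
Beat 29 falls within C#sus4.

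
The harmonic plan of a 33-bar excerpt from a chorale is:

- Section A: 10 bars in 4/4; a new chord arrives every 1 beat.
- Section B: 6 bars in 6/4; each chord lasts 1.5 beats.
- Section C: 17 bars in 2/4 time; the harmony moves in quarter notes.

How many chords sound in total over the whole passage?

A: 10 bars × 4 beats = 40 beats; 1 beat/chord → 40 chords.
B: 6 bars × 6 beats = 36 beats; 1.5 beats/chord → 24 chords.
C: 17 bars × 2 beats = 34 beats; 1 beat/chord → 34 chords.
Total: 40 + 24 + 34 = 98.

98 chords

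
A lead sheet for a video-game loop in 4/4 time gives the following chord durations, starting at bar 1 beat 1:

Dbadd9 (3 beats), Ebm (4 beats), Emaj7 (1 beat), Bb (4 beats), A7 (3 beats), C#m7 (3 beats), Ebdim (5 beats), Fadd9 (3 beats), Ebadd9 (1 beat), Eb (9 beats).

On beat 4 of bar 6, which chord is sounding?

Beat 4 of bar 6 is beat (6−1)×4 + 4 = 24 overall.
Running totals: Dbadd9 ends at 3, Ebm ends at 7, Emaj7 ends at 8, Bb ends at 12, A7 ends at 15, C#m7 ends at 18, Ebdim ends at 23, Fadd9 ends at 26.
Beat 24 falls within Fadd9.

Fadd9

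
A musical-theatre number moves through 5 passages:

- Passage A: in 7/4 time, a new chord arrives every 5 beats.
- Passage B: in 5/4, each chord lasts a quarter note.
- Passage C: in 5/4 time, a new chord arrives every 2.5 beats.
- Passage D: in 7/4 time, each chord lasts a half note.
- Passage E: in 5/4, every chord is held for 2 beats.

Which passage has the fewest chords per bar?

A: 7/5 = 1.4 chords/bar.
B: 5/1 = 5 chords/bar.
C: 5/2.5 = 2 chords/bar.
D: 7/2 = 3.5 chords/bar.
E: 5/2 = 2.5 chords/bar.
Slowest is A at 1.4 chords/bar.

Passage A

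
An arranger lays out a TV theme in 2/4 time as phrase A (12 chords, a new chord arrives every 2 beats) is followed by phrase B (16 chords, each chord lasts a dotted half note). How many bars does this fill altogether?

A: 12 × 2 = 24 beats = 12 bars.
B: 16 × 3 = 48 beats = 24 bars.
Total: 12 + 24 = 36 bars.

36 bars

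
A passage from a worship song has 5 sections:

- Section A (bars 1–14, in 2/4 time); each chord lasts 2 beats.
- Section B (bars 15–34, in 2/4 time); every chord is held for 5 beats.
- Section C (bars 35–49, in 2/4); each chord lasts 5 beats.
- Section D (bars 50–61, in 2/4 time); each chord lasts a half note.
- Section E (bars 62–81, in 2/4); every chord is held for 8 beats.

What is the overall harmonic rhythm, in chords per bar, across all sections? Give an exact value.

5/9 chords per bar

A: 14 bars of 2 beats is 28 beats; at 2 beats each that's 14 chords.
B: 20 bars of 2 beats is 40 beats; at 5 beats each that's 8 chords.
C: 15 bars of 2 beats is 30 beats; at 5 beats each that's 6 chords.
D: 12 bars of 2 beats is 24 beats; at 2 beats each that's 12 chords.
E: 20 bars of 2 beats is 40 beats; at 8 beats each that's 5 chords.
Overall: 45 chords over 81 bars → 45/81 = 5/9 chords per bar.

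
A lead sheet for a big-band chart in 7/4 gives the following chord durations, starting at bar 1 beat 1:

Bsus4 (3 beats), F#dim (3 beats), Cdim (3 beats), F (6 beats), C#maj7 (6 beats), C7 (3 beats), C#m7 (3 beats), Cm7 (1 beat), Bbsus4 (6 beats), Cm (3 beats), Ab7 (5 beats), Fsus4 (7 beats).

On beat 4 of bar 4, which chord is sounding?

Beat 4 of bar 4 is beat (4−1)×7 + 4 = 25 overall.
Running totals: Bsus4 ends at 3, F#dim ends at 6, Cdim ends at 9, F ends at 15, C#maj7 ends at 21, C7 ends at 24, C#m7 ends at 27.
Beat 25 falls within C#m7.

C#m7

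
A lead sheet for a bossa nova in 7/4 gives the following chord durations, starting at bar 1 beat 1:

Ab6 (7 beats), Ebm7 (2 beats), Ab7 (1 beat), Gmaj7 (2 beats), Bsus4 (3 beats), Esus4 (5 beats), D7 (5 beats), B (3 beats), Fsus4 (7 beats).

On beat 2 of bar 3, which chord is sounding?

Esus4

Beat 2 of bar 3 is beat (3−1)×7 + 2 = 16 overall.
Running totals: Ab6 ends at 7, Ebm7 ends at 9, Ab7 ends at 10, Gmaj7 ends at 12, Bsus4 ends at 15, Esus4 ends at 20.
Beat 16 falls within Esus4.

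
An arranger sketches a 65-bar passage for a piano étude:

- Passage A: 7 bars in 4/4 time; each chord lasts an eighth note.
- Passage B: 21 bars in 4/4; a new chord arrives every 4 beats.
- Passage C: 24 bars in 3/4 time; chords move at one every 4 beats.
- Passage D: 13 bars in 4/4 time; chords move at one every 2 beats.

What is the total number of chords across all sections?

A: 7·4 = 28 beats, 28/0.5 = 56 chords.
B: 21·4 = 84 beats, 84/4 = 21 chords.
C: 24·3 = 72 beats, 72/4 = 18 chords.
D: 13·4 = 52 beats, 52/2 = 26 chords.
Total: 56 + 21 + 18 + 26 = 121.

121 chords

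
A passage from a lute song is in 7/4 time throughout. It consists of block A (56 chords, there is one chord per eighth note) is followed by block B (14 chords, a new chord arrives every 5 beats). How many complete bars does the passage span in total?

14 bars

A: 56 × 0.5 = 28 beats = 4 bars.
B: 14 × 5 = 70 beats = 10 bars.
Total: 4 + 10 = 14 bars.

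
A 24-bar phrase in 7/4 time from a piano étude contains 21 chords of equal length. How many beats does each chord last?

24 bars × 7 beats/bar = 168 beats total.
168 beats ÷ 21 chords = 8 beats per chord.

8 beats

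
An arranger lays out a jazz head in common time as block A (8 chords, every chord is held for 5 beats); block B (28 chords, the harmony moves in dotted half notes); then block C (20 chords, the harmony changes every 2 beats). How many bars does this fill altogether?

41 bars

A: 8 × 5 = 40 beats = 10 bars.
B: 28 × 3 = 84 beats = 21 bars.
C: 20 × 2 = 40 beats = 10 bars.
Total: 10 + 21 + 10 = 41 bars.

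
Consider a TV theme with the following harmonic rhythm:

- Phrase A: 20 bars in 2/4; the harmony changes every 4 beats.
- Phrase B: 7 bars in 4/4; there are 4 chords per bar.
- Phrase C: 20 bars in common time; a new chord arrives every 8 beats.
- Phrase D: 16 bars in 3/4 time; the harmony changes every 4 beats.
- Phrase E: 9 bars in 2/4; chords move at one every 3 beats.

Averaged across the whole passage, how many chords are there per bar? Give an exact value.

11/12 chords per bar

A: 20 × 2 = 40 beats ÷ 4 = 10 chords.
B: 7 × 4 = 28 beats ÷ 1 = 28 chords.
C: 20 × 4 = 80 beats ÷ 8 = 10 chords.
D: 16 × 3 = 48 beats ÷ 4 = 12 chords.
E: 9 × 2 = 18 beats ÷ 3 = 6 chords.
Overall: 66 chords over 72 bars → 66/72 = 11/12 chords per bar.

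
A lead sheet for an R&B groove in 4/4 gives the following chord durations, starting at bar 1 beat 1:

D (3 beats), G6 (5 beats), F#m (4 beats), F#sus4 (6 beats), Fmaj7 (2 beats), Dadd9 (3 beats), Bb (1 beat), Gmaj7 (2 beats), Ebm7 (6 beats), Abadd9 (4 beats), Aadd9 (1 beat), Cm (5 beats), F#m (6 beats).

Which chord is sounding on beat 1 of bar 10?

Aadd9

Beat 1 of bar 10 is beat (10−1)×4 + 1 = 37 overall.
Running totals: D ends at 3, G6 ends at 8, F#m ends at 12, F#sus4 ends at 18, Fmaj7 ends at 20, Dadd9 ends at 23, Bb ends at 24, Gmaj7 ends at 26, Ebm7 ends at 32, Abadd9 ends at 36, Aadd9 ends at 37.
Beat 37 falls within Aadd9.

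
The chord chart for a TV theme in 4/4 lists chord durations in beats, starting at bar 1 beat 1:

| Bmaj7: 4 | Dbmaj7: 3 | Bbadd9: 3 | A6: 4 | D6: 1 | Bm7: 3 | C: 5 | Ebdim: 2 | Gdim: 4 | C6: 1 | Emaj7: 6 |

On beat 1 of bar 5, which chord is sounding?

Beat 1 of bar 5 is beat (5−1)×4 + 1 = 17 overall.
Running totals: Bmaj7 ends at 4, Dbmaj7 ends at 7, Bbadd9 ends at 10, A6 ends at 14, D6 ends at 15, Bm7 ends at 18.
Beat 17 falls within Bm7.

Bm7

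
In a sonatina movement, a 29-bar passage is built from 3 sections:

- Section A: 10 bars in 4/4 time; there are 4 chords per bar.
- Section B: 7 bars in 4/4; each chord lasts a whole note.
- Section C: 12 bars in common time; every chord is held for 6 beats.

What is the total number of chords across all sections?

A: 10·4 = 40 beats, 40/1 = 40 chords.
B: 7·4 = 28 beats, 28/4 = 7 chords.
C: 12·4 = 48 beats, 48/6 = 8 chords.
Total: 40 + 7 + 8 = 55.

55 chords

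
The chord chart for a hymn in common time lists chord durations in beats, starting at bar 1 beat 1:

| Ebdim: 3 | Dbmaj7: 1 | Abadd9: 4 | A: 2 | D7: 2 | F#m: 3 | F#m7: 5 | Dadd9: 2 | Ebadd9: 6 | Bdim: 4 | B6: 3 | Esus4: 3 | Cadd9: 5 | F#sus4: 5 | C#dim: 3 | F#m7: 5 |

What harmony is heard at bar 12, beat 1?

F#sus4

Beat 1 of bar 12 is beat (12−1)×4 + 1 = 45 overall.
Running totals: Ebdim ends at 3, Dbmaj7 ends at 4, Abadd9 ends at 8, A ends at 10, D7 ends at 12, F#m ends at 15, F#m7 ends at 20, Dadd9 ends at 22, Ebadd9 ends at 28, Bdim ends at 32, B6 ends at 35, Esus4 ends at 38, Cadd9 ends at 43, F#sus4 ends at 48.
Beat 45 falls within F#sus4.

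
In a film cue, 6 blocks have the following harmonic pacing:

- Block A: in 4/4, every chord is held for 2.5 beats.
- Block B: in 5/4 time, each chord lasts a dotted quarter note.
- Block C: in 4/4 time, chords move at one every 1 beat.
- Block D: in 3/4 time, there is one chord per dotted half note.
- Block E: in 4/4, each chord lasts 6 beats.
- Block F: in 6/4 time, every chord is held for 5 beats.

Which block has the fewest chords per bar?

A: each chord is 2.5 beats in 4/4, so 1.6 per bar.
B: each chord is 1.5 beats in 5/4, so 10/3 per bar.
C: each chord is 1 beat in 4/4, so 4 per bar.
D: each chord is 3 beats in 3/4, so 1 per bar.
E: each chord is 6 beats in 4/4, so 2/3 per bar.
F: each chord is 5 beats in 6/4, so 1.2 per bar.
Slowest is E at 2/3 chords/bar.

Block E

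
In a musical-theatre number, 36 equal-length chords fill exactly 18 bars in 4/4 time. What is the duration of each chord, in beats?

2 beats

18 bars × 4 beats/bar = 72 beats total.
72 beats ÷ 36 chords = 2 beats per chord.
(That is a half note.)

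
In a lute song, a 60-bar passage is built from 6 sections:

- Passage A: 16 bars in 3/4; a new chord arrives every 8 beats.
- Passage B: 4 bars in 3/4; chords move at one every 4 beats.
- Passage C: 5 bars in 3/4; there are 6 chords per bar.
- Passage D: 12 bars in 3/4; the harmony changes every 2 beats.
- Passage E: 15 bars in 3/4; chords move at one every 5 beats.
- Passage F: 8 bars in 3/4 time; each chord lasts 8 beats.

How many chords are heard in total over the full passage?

69 chords

A has 48 beats and chords last 8 each, so 6 chords.
B has 12 beats and chords last 4 each, so 3 chords.
C has 15 beats and chords last 0.5 each, so 30 chords.
D has 36 beats and chords last 2 each, so 18 chords.
E has 45 beats and chords last 5 each, so 9 chords.
F has 24 beats and chords last 8 each, so 3 chords.
Total: 6 + 3 + 30 + 18 + 9 + 3 = 69.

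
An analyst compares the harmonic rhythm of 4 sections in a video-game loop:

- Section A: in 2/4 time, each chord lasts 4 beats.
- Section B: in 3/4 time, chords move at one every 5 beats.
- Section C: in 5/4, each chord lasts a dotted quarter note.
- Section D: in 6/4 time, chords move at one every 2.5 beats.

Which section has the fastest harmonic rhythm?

Section C

A: 2/4 = 0.5 chords/bar.
B: 3/5 = 0.6 chords/bar.
C: 5/1.5 = 10/3 chords/bar.
D: 6/2.5 = 2.4 chords/bar.
Fastest is C at 10/3 chords/bar.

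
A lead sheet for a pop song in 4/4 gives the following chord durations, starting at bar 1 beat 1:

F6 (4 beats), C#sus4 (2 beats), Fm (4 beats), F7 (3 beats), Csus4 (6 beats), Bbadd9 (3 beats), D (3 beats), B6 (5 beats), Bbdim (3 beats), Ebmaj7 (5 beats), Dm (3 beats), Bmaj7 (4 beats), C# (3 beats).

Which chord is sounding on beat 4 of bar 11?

Beat 4 of bar 11 is beat (11−1)×4 + 4 = 44 overall.
Running totals: F6 ends at 4, C#sus4 ends at 6, Fm ends at 10, F7 ends at 13, Csus4 ends at 19, Bbadd9 ends at 22, D ends at 25, B6 ends at 30, Bbdim ends at 33, Ebmaj7 ends at 38, Dm ends at 41, Bmaj7 ends at 45.
Beat 44 falls within Bmaj7.

Bmaj7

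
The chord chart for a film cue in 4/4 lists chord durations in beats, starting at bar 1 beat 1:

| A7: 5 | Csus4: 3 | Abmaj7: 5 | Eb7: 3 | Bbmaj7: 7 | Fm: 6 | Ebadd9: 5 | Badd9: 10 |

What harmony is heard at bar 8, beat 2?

Beat 2 of bar 8 is beat (8−1)×4 + 2 = 30 overall.
Running totals: A7 ends at 5, Csus4 ends at 8, Abmaj7 ends at 13, Eb7 ends at 16, Bbmaj7 ends at 23, Fm ends at 29, Ebadd9 ends at 34.
Beat 30 falls within Ebadd9.

Ebadd9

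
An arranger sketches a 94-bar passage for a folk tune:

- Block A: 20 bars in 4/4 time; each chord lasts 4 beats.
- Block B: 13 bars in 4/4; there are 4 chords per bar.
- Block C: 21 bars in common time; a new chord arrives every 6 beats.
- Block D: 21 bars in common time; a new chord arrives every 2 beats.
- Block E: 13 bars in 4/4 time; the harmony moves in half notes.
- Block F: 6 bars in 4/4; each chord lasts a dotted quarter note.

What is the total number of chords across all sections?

A has 80 beats and chords last 4 each, so 20 chords.
B has 52 beats and chords last 1 each, so 52 chords.
C has 84 beats and chords last 6 each, so 14 chords.
D has 84 beats and chords last 2 each, so 42 chords.
E has 52 beats and chords last 2 each, so 26 chords.
F has 24 beats and chords last 1.5 each, so 16 chords.
Total: 20 + 52 + 14 + 42 + 26 + 16 = 170.

170 chords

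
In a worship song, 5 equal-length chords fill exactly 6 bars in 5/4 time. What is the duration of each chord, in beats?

6 bars × 5 beats/bar = 30 beats total.
30 beats ÷ 5 chords = 6 beats per chord.

6 beats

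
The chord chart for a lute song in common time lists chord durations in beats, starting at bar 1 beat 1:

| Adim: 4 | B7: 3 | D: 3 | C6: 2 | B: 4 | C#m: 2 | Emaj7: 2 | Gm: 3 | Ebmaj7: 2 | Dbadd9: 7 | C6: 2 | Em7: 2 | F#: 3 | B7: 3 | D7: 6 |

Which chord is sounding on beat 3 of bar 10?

Beat 3 of bar 10 is beat (10−1)×4 + 3 = 39 overall.
Running totals: Adim ends at 4, B7 ends at 7, D ends at 10, C6 ends at 12, B ends at 16, C#m ends at 18, Emaj7 ends at 20, Gm ends at 23, Ebmaj7 ends at 25, Dbadd9 ends at 32, C6 ends at 34, Em7 ends at 36, F# ends at 39.
Beat 39 falls within F#.

F#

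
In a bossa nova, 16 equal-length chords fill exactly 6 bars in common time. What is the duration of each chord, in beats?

6 bars × 4 beats/bar = 24 beats total.
24 beats ÷ 16 chords = 1.5 beats per chord.
(That is a dotted quarter note.)

1.5 beats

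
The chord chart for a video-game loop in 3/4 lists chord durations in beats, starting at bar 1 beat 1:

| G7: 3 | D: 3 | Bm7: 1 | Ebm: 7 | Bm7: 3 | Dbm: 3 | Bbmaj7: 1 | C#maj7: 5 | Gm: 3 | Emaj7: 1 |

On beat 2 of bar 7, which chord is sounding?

Beat 2 of bar 7 is beat (7−1)×3 + 2 = 20 overall.
Running totals: G7 ends at 3, D ends at 6, Bm7 ends at 7, Ebm ends at 14, Bm7 ends at 17, Dbm ends at 20.
Beat 20 falls within Dbm.

Dbm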